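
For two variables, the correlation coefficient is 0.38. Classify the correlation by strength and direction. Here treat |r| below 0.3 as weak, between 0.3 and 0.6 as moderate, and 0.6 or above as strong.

r = 0.38 > 0 so the relationship is positive.
|r| = 0.38, which falls in the moderate range.

moderate positive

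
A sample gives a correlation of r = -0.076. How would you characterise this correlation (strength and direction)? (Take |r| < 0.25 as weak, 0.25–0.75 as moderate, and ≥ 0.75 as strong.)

r = -0.076 < 0 so the relationship is negative.
|r| = 0.076, which falls in the weak range.

weak negative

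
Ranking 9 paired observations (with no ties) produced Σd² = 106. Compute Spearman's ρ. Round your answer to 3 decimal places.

0.117

ρ = 1 − 6Σd² / [n(n²−1)] = 1 − 6×106 / (9×80)
  = 1 − 636/720 = 1 − 0.8833 ≈ 0.117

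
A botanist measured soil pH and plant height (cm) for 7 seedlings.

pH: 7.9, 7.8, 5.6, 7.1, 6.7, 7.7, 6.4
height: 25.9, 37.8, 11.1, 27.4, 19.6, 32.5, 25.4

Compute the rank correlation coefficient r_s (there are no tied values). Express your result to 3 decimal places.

0.750

Rank pH: 7, 6, 1, 4, 3, 5, 2
Rank height: 4, 7, 1, 5, 2, 6, 3
d = rank(pH) − rank(height): 3, -1, 0, -1, 1, -1, -1; Σd² = 14
ρ = 1 − 6Σd² / [n(n²−1)] = 1 − 6×14 / (7×48) = 1 − 84/336 ≈ 0.750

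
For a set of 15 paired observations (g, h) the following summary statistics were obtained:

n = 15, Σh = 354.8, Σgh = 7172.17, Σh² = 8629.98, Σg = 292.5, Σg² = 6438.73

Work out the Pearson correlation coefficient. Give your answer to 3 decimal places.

r = (nΣgh − ΣgΣh) / √[(nΣg² − (Σg)²)(nΣh² − (Σh)²)]
Numerator: 15×7172.17 − 292.5×354.8 = 3803.55
Denominator: √[(96580.95 − 85556.25)(129449.7 − 125883.04)] = √[11024.7 × 3566.66] = 6270.6743
r = 3803.55 / 6270.6743 ≈ 0.607

0.607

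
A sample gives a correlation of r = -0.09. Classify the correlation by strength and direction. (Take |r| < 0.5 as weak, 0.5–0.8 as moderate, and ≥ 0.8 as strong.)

weak negative

r = -0.09 < 0 so the relationship is negative.
|r| = 0.09, which falls in the weak range.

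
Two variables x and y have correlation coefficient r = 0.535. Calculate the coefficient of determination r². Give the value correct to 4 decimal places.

r² = (0.535)² = 0.2862

0.2862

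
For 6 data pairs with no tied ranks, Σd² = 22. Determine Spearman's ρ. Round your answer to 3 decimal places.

0.371

ρ = 1 − 6Σd² / [n(n²−1)] = 1 − 6×22 / (6×35)
  = 1 − 132/210 = 1 − 0.6286 ≈ 0.371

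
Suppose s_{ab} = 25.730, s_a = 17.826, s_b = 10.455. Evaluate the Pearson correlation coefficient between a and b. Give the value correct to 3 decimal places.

0.138

r = Cov(a,b) / (s_a · s_b) = 25.730 / (17.826 × 10.455)
  = 25.730 / 186.3708 ≈ 0.138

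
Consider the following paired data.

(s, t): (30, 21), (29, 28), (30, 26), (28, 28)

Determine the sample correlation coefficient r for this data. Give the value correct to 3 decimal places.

-0.711

n = 4, Σs = 117, Σt = 103, Σs² = 3425, Σt² = 2685, Σst = 3006
nΣst − ΣsΣt = 12024 − 12051 = -27
nΣs² − (Σs)² = 13700 − 13689 = 11; nΣt² − (Σt)² = 10740 − 10609 = 131
r = -27 / √(11 × 131) = -27 / 37.9605 ≈ -0.711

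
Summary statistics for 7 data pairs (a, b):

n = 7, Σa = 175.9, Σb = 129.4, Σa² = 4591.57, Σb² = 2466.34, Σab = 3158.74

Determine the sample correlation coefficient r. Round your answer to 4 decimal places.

r = (nΣab − ΣaΣb) / √[(nΣa² − (Σa)²)(nΣb² − (Σb)²)]
Numerator: 7×3158.74 − 175.9×129.4 = -650.28
Denominator: √[(32140.99 − 30940.81)(17264.38 − 16744.36)] = √[1200.18 × 520.02] = 790.0111
r = -650.28 / 790.0111 ≈ -0.8231

-0.8231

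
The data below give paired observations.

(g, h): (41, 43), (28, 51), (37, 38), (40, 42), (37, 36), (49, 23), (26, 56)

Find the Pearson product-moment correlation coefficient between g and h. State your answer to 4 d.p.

n = 7, Σg = 258, Σh = 289, Σg² = 9880, Σh² = 12619, Σgh = 10192
nΣgh − ΣgΣh = 71344 − 74562 = -3218
nΣg² − (Σg)² = 69160 − 66564 = 2596; nΣh² − (Σh)² = 88333 − 83521 = 4812
r = -3218 / √(2596 × 4812) = -3218 / 3534.3956 ≈ -0.9105

-0.9105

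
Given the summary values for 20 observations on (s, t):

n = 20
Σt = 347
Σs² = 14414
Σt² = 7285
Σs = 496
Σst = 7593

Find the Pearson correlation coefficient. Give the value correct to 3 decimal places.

-0.619

r = (nΣst − ΣsΣt) / √[(nΣs² − (Σs)²)(nΣt² − (Σt)²)]
Numerator: 20×7593 − 496×347 = -20252
Denominator: √[(288280 − 246016)(145700 − 120409)] = √[42264 × 25291] = 32694.0182
r = -20252 / 32694.0182 ≈ -0.619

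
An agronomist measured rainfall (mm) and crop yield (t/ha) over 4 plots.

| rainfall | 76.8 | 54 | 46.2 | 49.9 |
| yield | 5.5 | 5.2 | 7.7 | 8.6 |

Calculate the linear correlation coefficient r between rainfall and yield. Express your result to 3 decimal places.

n = 4, Σx = 226.9, Σy = 27, Σx² = 13438.69, Σy² = 190.54, Σxy = 1488.08
nΣxy − ΣxΣy = 5952.32 − 6126.3 = -173.98
nΣx² − (Σx)² = 53754.76 − 51483.61 = 2271.15; nΣy² − (Σy)² = 762.16 − 729 = 33.16
r = -173.98 / √(2271.15 × 33.16) = -173.98 / 274.4291 ≈ -0.634

-0.634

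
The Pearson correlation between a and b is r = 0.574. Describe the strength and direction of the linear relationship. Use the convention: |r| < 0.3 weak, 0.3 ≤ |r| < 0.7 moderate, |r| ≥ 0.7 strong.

moderate positive

r = 0.574 > 0 so the relationship is positive.
|r| = 0.574, which falls in the moderate range.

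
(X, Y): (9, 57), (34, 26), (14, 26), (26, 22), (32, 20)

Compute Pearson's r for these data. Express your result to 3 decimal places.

-0.744

n = 5, ΣX = 115, ΣY = 151, ΣX² = 3133, ΣY² = 5485, ΣXY = 2973
nΣXY − ΣXΣY = 14865 − 17365 = -2500
nΣX² − (ΣX)² = 15665 − 13225 = 2440; nΣY² − (ΣY)² = 27425 − 22801 = 4624
r = -2500 / √(2440 × 4624) = -2500 / 3358.9522 ≈ -0.744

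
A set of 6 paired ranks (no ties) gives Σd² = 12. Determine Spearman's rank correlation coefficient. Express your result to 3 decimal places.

0.657

ρ = 1 − 6Σd² / [n(n²−1)] = 1 − 6×12 / (6×35)
  = 1 − 72/210 = 1 − 0.3429 ≈ 0.657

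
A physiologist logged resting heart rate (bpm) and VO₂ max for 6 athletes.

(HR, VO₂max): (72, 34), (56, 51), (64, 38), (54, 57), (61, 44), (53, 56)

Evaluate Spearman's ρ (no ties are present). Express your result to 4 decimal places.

-0.9429

Rank HR: 6, 3, 5, 2, 4, 1
Rank VO₂max: 1, 4, 2, 6, 3, 5
d = rank(HR) − rank(VO₂max): 5, -1, 3, -4, 1, -4; Σd² = 68
ρ = 1 − 6Σd² / [n(n²−1)] = 1 − 6×68 / (6×35) = 1 − 408/210 ≈ -0.9429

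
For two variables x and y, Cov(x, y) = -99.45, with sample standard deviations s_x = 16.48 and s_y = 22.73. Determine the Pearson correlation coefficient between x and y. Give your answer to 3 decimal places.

-0.265

r = Cov(x,y) / (s_x · s_y) = -99.45 / (16.48 × 22.73)
  = -99.45 / 374.5904 ≈ -0.265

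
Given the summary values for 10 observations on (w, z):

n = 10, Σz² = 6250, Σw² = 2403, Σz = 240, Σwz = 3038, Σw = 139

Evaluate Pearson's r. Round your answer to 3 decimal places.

-0.620

r = (nΣwz − ΣwΣz) / √[(nΣw² − (Σw)²)(nΣz² − (Σz)²)]
Numerator: 10×3038 − 139×240 = -2980
Denominator: √[(24030 − 19321)(62500 − 57600)] = √[4709 × 4900] = 4803.5508
r = -2980 / 4803.5508 ≈ -0.620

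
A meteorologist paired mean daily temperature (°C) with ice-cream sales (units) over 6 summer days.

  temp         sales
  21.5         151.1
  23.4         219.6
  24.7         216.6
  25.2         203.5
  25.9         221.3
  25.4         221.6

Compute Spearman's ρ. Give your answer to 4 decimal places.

Rank temp: 1, 2, 3, 4, 6, 5
Rank sales: 1, 4, 3, 2, 5, 6
d = rank(temp) − rank(sales): 0, -2, 0, 2, 1, -1; Σd² = 10
ρ = 1 − 6Σd² / [n(n²−1)] = 1 − 6×10 / (6×35) = 1 − 60/210 ≈ 0.7143

0.7143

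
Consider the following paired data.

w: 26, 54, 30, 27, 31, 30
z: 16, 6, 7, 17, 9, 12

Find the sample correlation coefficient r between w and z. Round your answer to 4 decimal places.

n = 6, Σw = 198, Σz = 67, Σw² = 7082, Σz² = 855, Σwz = 2048
nΣwz − ΣwΣz = 12288 − 13266 = -978
nΣw² − (Σw)² = 42492 − 39204 = 3288; nΣz² − (Σz)² = 5130 − 4489 = 641
r = -978 / √(3288 × 641) = -978 / 1451.7603 ≈ -0.6737

-0.6737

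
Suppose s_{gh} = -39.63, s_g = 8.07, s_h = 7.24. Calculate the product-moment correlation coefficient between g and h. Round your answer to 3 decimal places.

r = Cov(g,h) / (s_g · s_h) = -39.63 / (8.07 × 7.24)
  = -39.63 / 58.4268 ≈ -0.678

-0.678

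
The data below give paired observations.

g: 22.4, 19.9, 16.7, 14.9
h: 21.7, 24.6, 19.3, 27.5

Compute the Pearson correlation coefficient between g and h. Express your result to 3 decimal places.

-0.347

n = 4, Σg = 73.9, Σh = 93.1, Σg² = 1398.67, Σh² = 2204.79, Σgh = 1707.68
nΣgh − ΣgΣh = 6830.72 − 6880.09 = -49.37
nΣg² − (Σg)² = 5594.68 − 5461.21 = 133.47; nΣh² − (Σh)² = 8819.16 − 8667.61 = 151.55
r = -49.37 / √(133.47 × 151.55) = -49.37 / 142.2230 ≈ -0.347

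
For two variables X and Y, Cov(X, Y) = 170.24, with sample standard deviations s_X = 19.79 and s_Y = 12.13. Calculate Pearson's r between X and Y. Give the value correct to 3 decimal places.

0.709

r = Cov(X,Y) / (s_X · s_Y) = 170.24 / (19.79 × 12.13)
  = 170.24 / 240.0527 ≈ 0.709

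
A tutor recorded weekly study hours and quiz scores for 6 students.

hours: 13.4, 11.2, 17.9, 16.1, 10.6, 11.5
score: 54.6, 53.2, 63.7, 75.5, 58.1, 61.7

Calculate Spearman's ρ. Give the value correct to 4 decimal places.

0.6571

Rank hours: 4, 2, 6, 5, 1, 3
Rank score: 2, 1, 5, 6, 3, 4
d = rank(hours) − rank(score): 2, 1, 1, -1, -2, -1; Σd² = 12
ρ = 1 − 6Σd² / [n(n²−1)] = 1 − 6×12 / (6×35) = 1 − 72/210 ≈ 0.6571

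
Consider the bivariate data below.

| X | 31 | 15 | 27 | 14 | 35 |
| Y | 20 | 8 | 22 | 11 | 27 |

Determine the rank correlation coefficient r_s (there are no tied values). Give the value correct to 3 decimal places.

Rank X: 4, 2, 3, 1, 5
Rank Y: 3, 1, 4, 2, 5
d = rank(X) − rank(Y): 1, 1, -1, -1, 0; Σd² = 4
ρ = 1 − 6Σd² / [n(n²−1)] = 1 − 6×4 / (5×24) = 1 − 24/120 ≈ 0.800

0.800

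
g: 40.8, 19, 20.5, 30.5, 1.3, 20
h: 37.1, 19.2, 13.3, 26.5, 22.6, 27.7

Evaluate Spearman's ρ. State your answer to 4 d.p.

Rank g: 6, 2, 4, 5, 1, 3
Rank h: 6, 2, 1, 4, 3, 5
d = rank(g) − rank(h): 0, 0, 3, 1, -2, -2; Σd² = 18
ρ = 1 − 6Σd² / [n(n²−1)] = 1 − 6×18 / (6×35) = 1 − 108/210 ≈ 0.4857

0.4857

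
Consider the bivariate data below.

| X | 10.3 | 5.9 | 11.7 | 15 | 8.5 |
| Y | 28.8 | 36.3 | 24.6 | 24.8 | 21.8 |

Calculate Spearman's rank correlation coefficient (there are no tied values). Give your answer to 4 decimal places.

Rank X: 3, 1, 4, 5, 2
Rank Y: 4, 5, 2, 3, 1
d = rank(X) − rank(Y): -1, -4, 2, 2, 1; Σd² = 26
ρ = 1 − 6Σd² / [n(n²−1)] = 1 − 6×26 / (5×24) = 1 − 156/120 ≈ -0.3000

-0.3000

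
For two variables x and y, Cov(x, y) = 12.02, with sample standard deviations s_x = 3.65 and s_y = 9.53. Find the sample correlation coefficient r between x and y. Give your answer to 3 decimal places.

r = Cov(x,y) / (s_x · s_y) = 12.02 / (3.65 × 9.53)
  = 12.02 / 34.7845 ≈ 0.346

0.346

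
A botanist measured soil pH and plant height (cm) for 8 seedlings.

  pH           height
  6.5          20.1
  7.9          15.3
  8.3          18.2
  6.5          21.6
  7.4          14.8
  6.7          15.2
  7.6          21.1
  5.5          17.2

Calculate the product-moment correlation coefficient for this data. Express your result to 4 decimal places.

-0.1350

n = 8, Σx = 56.4, Σy = 143.5, Σx² = 403.46, Σy² = 2627.03, Σxy = 1009.3
nΣxy − ΣxΣy = 8074.4 − 8093.4 = -19
nΣx² − (Σx)² = 3227.68 − 3180.96 = 46.72; nΣy² − (Σy)² = 21016.24 − 20592.25 = 423.99
r = -19 / √(46.72 × 423.99) = -19 / 140.7438 ≈ -0.1350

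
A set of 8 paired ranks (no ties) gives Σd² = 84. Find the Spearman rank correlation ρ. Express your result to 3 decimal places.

ρ = 1 − 6Σd² / [n(n²−1)] = 1 − 6×84 / (8×63)
  = 1 − 504/504 = 1 − 1.0000 ≈ 0.000

0.000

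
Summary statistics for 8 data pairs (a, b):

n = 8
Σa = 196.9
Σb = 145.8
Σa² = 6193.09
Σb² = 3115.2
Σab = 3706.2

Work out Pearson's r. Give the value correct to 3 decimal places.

r = (nΣab − ΣaΣb) / √[(nΣa² − (Σa)²)(nΣb² − (Σb)²)]
Numerator: 8×3706.2 − 196.9×145.8 = 941.58
Denominator: √[(49544.72 − 38769.61)(24921.6 − 21257.64)] = √[10775.11 × 3663.96] = 6283.2772
r = 941.58 / 6283.2772 ≈ 0.150

0.150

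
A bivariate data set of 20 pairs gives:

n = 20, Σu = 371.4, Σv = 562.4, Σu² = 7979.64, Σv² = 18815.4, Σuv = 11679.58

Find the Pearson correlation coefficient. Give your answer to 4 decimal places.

r = (nΣuv − ΣuΣv) / √[(nΣu² − (Σu)²)(nΣv² − (Σv)²)]
Numerator: 20×11679.58 − 371.4×562.4 = 24716.24
Denominator: √[(159592.8 − 137937.96)(376308 − 316293.76)] = √[21654.84 × 60014.24] = 36049.9482
r = 24716.24 / 36049.9482 ≈ 0.6856

0.6856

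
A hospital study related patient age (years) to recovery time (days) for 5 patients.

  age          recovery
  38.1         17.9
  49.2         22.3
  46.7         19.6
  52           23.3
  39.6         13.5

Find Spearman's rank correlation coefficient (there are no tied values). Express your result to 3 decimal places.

0.900

Rank age: 1, 4, 3, 5, 2
Rank recovery: 2, 4, 3, 5, 1
d = rank(age) − rank(recovery): -1, 0, 0, 0, 1; Σd² = 2
ρ = 1 − 6Σd² / [n(n²−1)] = 1 − 6×2 / (5×24) = 1 − 12/120 ≈ 0.900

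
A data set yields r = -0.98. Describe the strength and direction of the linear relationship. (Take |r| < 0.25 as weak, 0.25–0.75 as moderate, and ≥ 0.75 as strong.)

r = -0.98 < 0 so the relationship is negative.
|r| = 0.98, which falls in the strong range.

strong negative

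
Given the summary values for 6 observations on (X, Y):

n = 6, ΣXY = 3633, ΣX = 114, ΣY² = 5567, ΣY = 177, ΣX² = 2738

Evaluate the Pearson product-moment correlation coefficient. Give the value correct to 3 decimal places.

0.607

r = (nΣXY − ΣXΣY) / √[(nΣX² − (ΣX)²)(nΣY² − (ΣY)²)]
Numerator: 6×3633 − 114×177 = 1620
Denominator: √[(16428 − 12996)(33402 − 31329)] = √[3432 × 2073] = 2667.3088
r = 1620 / 2667.3088 ≈ 0.607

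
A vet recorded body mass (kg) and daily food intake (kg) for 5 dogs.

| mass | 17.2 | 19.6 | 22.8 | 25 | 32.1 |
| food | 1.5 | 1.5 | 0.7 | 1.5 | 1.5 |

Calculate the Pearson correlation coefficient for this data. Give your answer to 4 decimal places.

n = 5, Σx = 116.7, Σy = 6.7, Σx² = 2855.25, Σy² = 9.49, Σxy = 156.81
nΣxy − ΣxΣy = 784.05 − 781.89 = 2.16
nΣx² − (Σx)² = 14276.25 − 13618.89 = 657.36; nΣy² − (Σy)² = 47.45 − 44.89 = 2.56
r = 2.16 / √(657.36 × 2.56) = 2.16 / 41.0225 ≈ 0.0527

0.0527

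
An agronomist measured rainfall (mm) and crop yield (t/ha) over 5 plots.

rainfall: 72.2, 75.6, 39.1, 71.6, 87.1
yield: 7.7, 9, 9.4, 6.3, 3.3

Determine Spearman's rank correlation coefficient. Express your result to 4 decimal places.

Rank rainfall: 3, 4, 1, 2, 5
Rank yield: 3, 4, 5, 2, 1
d = rank(rainfall) − rank(yield): 0, 0, -4, 0, 4; Σd² = 32
ρ = 1 − 6Σd² / [n(n²−1)] = 1 − 6×32 / (5×24) = 1 − 192/120 ≈ -0.6000

-0.6000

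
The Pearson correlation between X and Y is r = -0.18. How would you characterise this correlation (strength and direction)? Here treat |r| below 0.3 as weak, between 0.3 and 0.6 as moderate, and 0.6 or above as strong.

r = -0.18 < 0 so the relationship is negative.
|r| = 0.18, which falls in the weak range.

weak negative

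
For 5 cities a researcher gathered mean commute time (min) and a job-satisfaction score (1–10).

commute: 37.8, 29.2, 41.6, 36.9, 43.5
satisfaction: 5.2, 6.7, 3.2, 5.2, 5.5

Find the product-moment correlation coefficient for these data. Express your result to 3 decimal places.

-0.677

n = 5, Σx = 189, Σy = 25.8, Σx² = 7265.9, Σy² = 139.46, Σxy = 956.45
nΣxy − ΣxΣy = 4782.25 − 4876.2 = -93.95
nΣx² − (Σx)² = 36329.5 − 35721 = 608.5; nΣy² − (Σy)² = 697.3 − 665.64 = 31.66
r = -93.95 / √(608.5 × 31.66) = -93.95 / 138.7988 ≈ -0.677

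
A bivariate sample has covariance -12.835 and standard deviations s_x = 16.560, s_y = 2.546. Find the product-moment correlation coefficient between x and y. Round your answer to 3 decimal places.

-0.304

r = Cov(x,y) / (s_x · s_y) = -12.835 / (16.560 × 2.546)
  = -12.835 / 42.1618 ≈ -0.304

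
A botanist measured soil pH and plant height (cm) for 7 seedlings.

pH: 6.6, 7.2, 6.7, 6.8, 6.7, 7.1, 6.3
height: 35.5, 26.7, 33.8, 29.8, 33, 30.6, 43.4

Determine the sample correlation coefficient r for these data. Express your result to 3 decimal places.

-0.923

n = 7, Σx = 47.4, Σy = 232.8, Σx² = 321.52, Σy² = 7912.54, Σxy = 1567.42
nΣxy − ΣxΣy = 10971.94 − 11034.72 = -62.78
nΣx² − (Σx)² = 2250.64 − 2246.76 = 3.88; nΣy² − (Σy)² = 55387.78 − 54195.84 = 1191.94
r = -62.78 / √(3.88 × 1191.94) = -62.78 / 68.0053 ≈ -0.923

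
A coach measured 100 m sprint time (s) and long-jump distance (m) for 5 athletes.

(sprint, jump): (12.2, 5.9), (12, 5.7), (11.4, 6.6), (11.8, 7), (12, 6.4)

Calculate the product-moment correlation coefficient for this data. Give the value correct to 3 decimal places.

-0.608

n = 5, Σx = 59.4, Σy = 31.6, Σx² = 706.04, Σy² = 200.82, Σxy = 375.02
nΣxy − ΣxΣy = 1875.1 − 1877.04 = -1.94
nΣx² − (Σx)² = 3530.2 − 3528.36 = 1.84; nΣy² − (Σy)² = 1004.1 − 998.56 = 5.54
r = -1.94 / √(1.84 × 5.54) = -1.94 / 3.1927 ≈ -0.608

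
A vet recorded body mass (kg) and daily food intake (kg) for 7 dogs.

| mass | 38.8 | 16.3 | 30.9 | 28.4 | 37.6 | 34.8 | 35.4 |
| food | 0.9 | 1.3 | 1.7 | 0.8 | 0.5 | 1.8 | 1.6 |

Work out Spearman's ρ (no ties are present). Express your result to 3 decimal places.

-0.214

Rank mass: 7, 1, 3, 2, 6, 4, 5
Rank food: 3, 4, 6, 2, 1, 7, 5
d = rank(mass) − rank(food): 4, -3, -3, 0, 5, -3, 0; Σd² = 68
ρ = 1 − 6Σd² / [n(n²−1)] = 1 − 6×68 / (7×48) = 1 − 408/336 ≈ -0.214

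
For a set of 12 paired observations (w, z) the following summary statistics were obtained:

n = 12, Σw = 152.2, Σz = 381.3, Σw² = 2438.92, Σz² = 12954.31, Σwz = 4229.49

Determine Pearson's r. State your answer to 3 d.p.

r = (nΣwz − ΣwΣz) / √[(nΣw² − (Σw)²)(nΣz² − (Σz)²)]
Numerator: 12×4229.49 − 152.2×381.3 = -7279.98
Denominator: √[(29267.04 − 23164.84)(155451.72 − 145389.69)] = √[6102.2 × 10062.03] = 7835.8484
r = -7279.98 / 7835.8484 ≈ -0.929

-0.929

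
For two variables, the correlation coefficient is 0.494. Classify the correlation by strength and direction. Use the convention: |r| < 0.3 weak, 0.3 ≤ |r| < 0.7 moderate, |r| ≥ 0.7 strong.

r = 0.494 > 0 so the relationship is positive.
|r| = 0.494, which falls in the moderate range.

moderate positive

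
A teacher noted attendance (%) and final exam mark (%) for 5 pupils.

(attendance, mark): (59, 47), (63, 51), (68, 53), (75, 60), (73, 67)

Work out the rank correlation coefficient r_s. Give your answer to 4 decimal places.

Rank attendance: 1, 2, 3, 5, 4
Rank mark: 1, 2, 3, 4, 5
d = rank(attendance) − rank(mark): 0, 0, 0, 1, -1; Σd² = 2
ρ = 1 − 6Σd² / [n(n²−1)] = 1 − 6×2 / (5×24) = 1 − 12/120 ≈ 0.9000

0.9000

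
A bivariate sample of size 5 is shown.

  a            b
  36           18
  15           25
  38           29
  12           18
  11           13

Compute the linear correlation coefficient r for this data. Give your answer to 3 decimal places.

n = 5, Σa = 112, Σb = 103, Σa² = 3230, Σb² = 2283, Σab = 2484
nΣab − ΣaΣb = 12420 − 11536 = 884
nΣa² − (Σa)² = 16150 − 12544 = 3606; nΣb² − (Σb)² = 11415 − 10609 = 806
r = 884 / √(3606 × 806) = 884 / 1704.8273 ≈ 0.519

0.519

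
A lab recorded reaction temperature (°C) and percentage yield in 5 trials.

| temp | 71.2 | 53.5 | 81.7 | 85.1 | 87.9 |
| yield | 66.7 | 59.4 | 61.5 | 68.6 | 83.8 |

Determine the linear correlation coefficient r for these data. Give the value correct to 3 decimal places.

n = 5, Σx = 379.4, Σy = 340, Σx² = 29575, Σy² = 23487.9, Σxy = 26155.37
nΣxy − ΣxΣy = 130776.85 − 128996 = 1780.85
nΣx² − (Σx)² = 147875 − 143944.36 = 3930.64; nΣy² − (Σy)² = 117439.5 − 115600 = 1839.5
r = 1780.85 / √(3930.64 × 1839.5) = 1780.85 / 2688.9426 ≈ 0.662

0.662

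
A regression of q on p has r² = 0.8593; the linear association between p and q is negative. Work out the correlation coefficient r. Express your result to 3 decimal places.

-0.927

|r| = √0.8593 = 0.927
The association is negative, so r = −0.927.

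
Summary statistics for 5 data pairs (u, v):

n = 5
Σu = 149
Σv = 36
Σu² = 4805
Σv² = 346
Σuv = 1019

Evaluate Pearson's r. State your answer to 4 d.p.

r = (nΣuv − ΣuΣv) / √[(nΣu² − (Σu)²)(nΣv² − (Σv)²)]
Numerator: 5×1019 − 149×36 = -269
Denominator: √[(24025 − 22201)(1730 − 1296)] = √[1824 × 434] = 889.7280
r = -269 / 889.7280 ≈ -0.3023

-0.3023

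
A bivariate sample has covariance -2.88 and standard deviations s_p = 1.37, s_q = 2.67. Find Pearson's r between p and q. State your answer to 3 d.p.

r = Cov(p,q) / (s_p · s_q) = -2.88 / (1.37 × 2.67)
  = -2.88 / 3.6579 ≈ -0.787

-0.787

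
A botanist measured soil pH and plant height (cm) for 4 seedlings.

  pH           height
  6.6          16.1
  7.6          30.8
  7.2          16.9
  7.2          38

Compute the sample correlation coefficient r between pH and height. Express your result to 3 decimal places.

n = 4, Σx = 28.6, Σy = 101.8, Σx² = 205, Σy² = 2937.46, Σxy = 735.62
nΣxy − ΣxΣy = 2942.48 − 2911.48 = 31
nΣx² − (Σx)² = 820 − 817.96 = 2.04; nΣy² − (Σy)² = 11749.84 − 10363.24 = 1386.6
r = 31 / √(2.04 × 1386.6) = 31 / 53.1852 ≈ 0.583

0.583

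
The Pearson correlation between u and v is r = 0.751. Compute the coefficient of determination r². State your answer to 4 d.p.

r² = (0.751)² = 0.5640

0.5640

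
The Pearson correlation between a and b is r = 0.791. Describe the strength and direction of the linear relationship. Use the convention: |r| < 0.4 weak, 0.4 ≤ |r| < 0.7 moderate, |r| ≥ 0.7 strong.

r = 0.791 > 0 so the relationship is positive.
|r| = 0.791, which falls in the strong range.

strong positive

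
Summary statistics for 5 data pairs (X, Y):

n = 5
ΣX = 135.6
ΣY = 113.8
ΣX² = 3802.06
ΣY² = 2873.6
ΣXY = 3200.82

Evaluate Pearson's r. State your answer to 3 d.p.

0.610

r = (nΣXY − ΣXΣY) / √[(nΣX² − (ΣX)²)(nΣY² − (ΣY)²)]
Numerator: 5×3200.82 − 135.6×113.8 = 572.82
Denominator: √[(19010.3 − 18387.36)(14368 − 12950.44)] = √[622.94 × 1417.56] = 939.7100
r = 572.82 / 939.7100 ≈ 0.610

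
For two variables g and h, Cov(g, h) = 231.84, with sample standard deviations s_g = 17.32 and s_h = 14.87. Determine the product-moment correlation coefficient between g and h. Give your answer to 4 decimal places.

0.9002

r = Cov(g,h) / (s_g · s_h) = 231.84 / (17.32 × 14.87)
  = 231.84 / 257.5484 ≈ 0.9002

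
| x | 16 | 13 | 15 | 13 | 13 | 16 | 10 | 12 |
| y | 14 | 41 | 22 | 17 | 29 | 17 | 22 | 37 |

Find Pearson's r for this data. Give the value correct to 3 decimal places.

-0.458

n = 8, Σx = 108, Σy = 199, Σx² = 1488, Σy² = 5633, Σxy = 2621
nΣxy − ΣxΣy = 20968 − 21492 = -524
nΣx² − (Σx)² = 11904 − 11664 = 240; nΣy² − (Σy)² = 45064 − 39601 = 5463
r = -524 / √(240 × 5463) = -524 / 1145.0415 ≈ -0.458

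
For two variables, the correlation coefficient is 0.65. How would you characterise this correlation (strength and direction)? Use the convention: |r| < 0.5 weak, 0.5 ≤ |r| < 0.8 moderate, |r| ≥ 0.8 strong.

moderate positive

r = 0.65 > 0 so the relationship is positive.
|r| = 0.65, which falls in the moderate range.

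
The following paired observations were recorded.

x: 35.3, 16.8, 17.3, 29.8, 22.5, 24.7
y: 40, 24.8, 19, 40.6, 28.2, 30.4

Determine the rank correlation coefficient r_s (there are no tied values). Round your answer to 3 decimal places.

0.886

Rank x: 6, 1, 2, 5, 3, 4
Rank y: 5, 2, 1, 6, 3, 4
d = rank(x) − rank(y): 1, -1, 1, -1, 0, 0; Σd² = 4
ρ = 1 − 6Σd² / [n(n²−1)] = 1 − 6×4 / (6×35) = 1 − 24/210 ≈ 0.886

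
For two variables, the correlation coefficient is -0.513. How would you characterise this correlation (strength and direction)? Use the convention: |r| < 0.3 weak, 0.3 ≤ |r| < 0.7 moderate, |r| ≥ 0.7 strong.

moderate negative

r = -0.513 < 0 so the relationship is negative.
|r| = 0.513, which falls in the moderate range.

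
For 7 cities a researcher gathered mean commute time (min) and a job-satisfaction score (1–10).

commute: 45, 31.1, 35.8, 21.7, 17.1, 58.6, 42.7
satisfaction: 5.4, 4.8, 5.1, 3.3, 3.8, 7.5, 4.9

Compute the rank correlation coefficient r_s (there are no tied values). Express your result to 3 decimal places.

Rank commute: 6, 3, 4, 2, 1, 7, 5
Rank satisfaction: 6, 3, 5, 1, 2, 7, 4
d = rank(commute) − rank(satisfaction): 0, 0, -1, 1, -1, 0, 1; Σd² = 4
ρ = 1 − 6Σd² / [n(n²−1)] = 1 − 6×4 / (7×48) = 1 − 24/336 ≈ 0.929

0.929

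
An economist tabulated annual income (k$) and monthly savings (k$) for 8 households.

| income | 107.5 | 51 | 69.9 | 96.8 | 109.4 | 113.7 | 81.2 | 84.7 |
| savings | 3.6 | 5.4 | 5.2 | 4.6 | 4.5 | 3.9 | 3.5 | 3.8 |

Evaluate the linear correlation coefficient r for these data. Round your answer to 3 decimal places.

-0.606

n = 8, Σx = 714.2, Σy = 34.5, Σx² = 67077.08, Σy² = 152.47, Σxy = 3012.95
nΣxy − ΣxΣy = 24103.6 − 24639.9 = -536.3
nΣx² − (Σx)² = 536616.64 − 510081.64 = 26535; nΣy² − (Σy)² = 1219.76 − 1190.25 = 29.51
r = -536.3 / √(26535 × 29.51) = -536.3 / 884.8999 ≈ -0.606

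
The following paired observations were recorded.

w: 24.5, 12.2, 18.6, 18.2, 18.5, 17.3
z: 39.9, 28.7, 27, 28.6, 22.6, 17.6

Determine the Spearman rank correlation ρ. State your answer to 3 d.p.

0.257

Rank w: 6, 1, 5, 3, 4, 2
Rank z: 6, 5, 3, 4, 2, 1
d = rank(w) − rank(z): 0, -4, 2, -1, 2, 1; Σd² = 26
ρ = 1 − 6Σd² / [n(n²−1)] = 1 − 6×26 / (6×35) = 1 − 156/210 ≈ 0.257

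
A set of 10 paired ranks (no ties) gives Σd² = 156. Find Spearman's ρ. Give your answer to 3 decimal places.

0.055

ρ = 1 − 6Σd² / [n(n²−1)] = 1 − 6×156 / (10×99)
  = 1 − 936/990 = 1 − 0.9455 ≈ 0.055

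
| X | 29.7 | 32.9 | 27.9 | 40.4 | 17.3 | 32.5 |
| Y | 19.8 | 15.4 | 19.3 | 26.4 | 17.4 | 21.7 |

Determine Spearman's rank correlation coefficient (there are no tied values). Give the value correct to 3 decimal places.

Rank X: 3, 5, 2, 6, 1, 4
Rank Y: 4, 1, 3, 6, 2, 5
d = rank(X) − rank(Y): -1, 4, -1, 0, -1, -1; Σd² = 20
ρ = 1 − 6Σd² / [n(n²−1)] = 1 − 6×20 / (6×35) = 1 − 120/210 ≈ 0.429

0.429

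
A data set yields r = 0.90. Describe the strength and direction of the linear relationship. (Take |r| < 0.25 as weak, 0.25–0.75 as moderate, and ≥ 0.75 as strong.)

r = 0.90 > 0 so the relationship is positive.
|r| = 0.90, which falls in the strong range.

strong positive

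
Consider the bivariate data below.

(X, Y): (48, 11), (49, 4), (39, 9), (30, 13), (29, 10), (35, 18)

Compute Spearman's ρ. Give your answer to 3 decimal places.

Rank X: 5, 6, 4, 2, 1, 3
Rank Y: 4, 1, 2, 5, 3, 6
d = rank(X) − rank(Y): 1, 5, 2, -3, -2, -3; Σd² = 52
ρ = 1 − 6Σd² / [n(n²−1)] = 1 − 6×52 / (6×35) = 1 − 312/210 ≈ -0.486

-0.486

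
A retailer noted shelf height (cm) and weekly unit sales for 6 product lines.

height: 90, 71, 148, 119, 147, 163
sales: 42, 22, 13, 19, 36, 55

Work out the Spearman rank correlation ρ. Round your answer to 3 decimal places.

Rank height: 2, 1, 5, 3, 4, 6
Rank sales: 5, 3, 1, 2, 4, 6
d = rank(height) − rank(sales): -3, -2, 4, 1, 0, 0; Σd² = 30
ρ = 1 − 6Σd² / [n(n²−1)] = 1 − 6×30 / (6×35) = 1 − 180/210 ≈ 0.143

0.143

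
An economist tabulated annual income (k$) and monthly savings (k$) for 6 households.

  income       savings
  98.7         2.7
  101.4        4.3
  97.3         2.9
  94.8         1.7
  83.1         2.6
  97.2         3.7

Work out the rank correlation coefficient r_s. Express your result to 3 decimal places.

Rank income: 5, 6, 4, 2, 1, 3
Rank savings: 3, 6, 4, 1, 2, 5
d = rank(income) − rank(savings): 2, 0, 0, 1, -1, -2; Σd² = 10
ρ = 1 − 6Σd² / [n(n²−1)] = 1 − 6×10 / (6×35) = 1 − 60/210 ≈ 0.714

0.714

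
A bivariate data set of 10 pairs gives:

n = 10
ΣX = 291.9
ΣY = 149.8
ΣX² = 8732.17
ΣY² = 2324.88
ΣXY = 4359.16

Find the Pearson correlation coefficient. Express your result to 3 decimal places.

-0.103

r = (nΣXY − ΣXΣY) / √[(nΣX² − (ΣX)²)(nΣY² − (ΣY)²)]
Numerator: 10×4359.16 − 291.9×149.8 = -135.02
Denominator: √[(87321.7 − 85205.61)(23248.8 − 22440.04)] = √[2116.09 × 808.76] = 1308.2083
r = -135.02 / 1308.2083 ≈ -0.103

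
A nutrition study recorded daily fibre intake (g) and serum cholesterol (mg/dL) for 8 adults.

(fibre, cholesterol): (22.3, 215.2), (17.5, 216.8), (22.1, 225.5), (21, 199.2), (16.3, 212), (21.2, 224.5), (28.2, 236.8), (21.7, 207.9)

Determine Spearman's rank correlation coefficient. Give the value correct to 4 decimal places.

0.5238

Rank fibre: 7, 2, 6, 3, 1, 4, 8, 5
Rank cholesterol: 4, 5, 7, 1, 3, 6, 8, 2
d = rank(fibre) − rank(cholesterol): 3, -3, -1, 2, -2, -2, 0, 3; Σd² = 40
ρ = 1 − 6Σd² / [n(n²−1)] = 1 − 6×40 / (8×63) = 1 − 240/504 ≈ 0.5238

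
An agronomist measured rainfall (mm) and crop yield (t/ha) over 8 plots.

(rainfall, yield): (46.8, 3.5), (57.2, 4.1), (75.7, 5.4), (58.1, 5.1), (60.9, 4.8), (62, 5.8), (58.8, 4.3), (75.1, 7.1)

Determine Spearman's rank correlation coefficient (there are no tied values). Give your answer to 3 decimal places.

Rank rainfall: 1, 2, 8, 3, 5, 6, 4, 7
Rank yield: 1, 2, 6, 5, 4, 7, 3, 8
d = rank(rainfall) − rank(yield): 0, 0, 2, -2, 1, -1, 1, -1; Σd² = 12
ρ = 1 − 6Σd² / [n(n²−1)] = 1 − 6×12 / (8×63) = 1 − 72/504 ≈ 0.857

0.857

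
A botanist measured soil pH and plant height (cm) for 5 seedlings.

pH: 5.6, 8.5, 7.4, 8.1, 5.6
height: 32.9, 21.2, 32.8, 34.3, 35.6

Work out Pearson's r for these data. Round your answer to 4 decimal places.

n = 5, Σx = 35.2, Σy = 156.8, Σx² = 255.34, Σy² = 5051.54, Σxy = 1084.35
nΣxy − ΣxΣy = 5421.75 − 5519.36 = -97.61
nΣx² − (Σx)² = 1276.7 − 1239.04 = 37.66; nΣy² − (Σy)² = 25257.7 − 24586.24 = 671.46
r = -97.61 / √(37.66 × 671.46) = -97.61 / 159.0194 ≈ -0.6138

-0.6138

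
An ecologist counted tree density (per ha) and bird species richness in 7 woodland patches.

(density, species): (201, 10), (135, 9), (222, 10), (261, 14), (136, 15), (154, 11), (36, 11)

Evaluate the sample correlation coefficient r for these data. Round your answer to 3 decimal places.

0.146

n = 7, Σx = 1145, Σy = 80, Σx² = 219539, Σy² = 944, Σxy = 13229
nΣxy − ΣxΣy = 92603 − 91600 = 1003
nΣx² − (Σx)² = 1536773 − 1311025 = 225748; nΣy² − (Σy)² = 6608 − 6400 = 208
r = 1003 / √(225748 × 208) = 1003 / 6852.4145 ≈ 0.146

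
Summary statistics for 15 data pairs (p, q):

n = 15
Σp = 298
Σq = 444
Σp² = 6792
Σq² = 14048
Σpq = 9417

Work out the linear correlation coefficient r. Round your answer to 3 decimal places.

0.671

r = (nΣpq − ΣpΣq) / √[(nΣp² − (Σp)²)(nΣq² − (Σq)²)]
Numerator: 15×9417 − 298×444 = 8943
Denominator: √[(101880 − 88804)(210720 − 197136)] = √[13076 × 13584] = 13327.5798
r = 8943 / 13327.5798 ≈ 0.671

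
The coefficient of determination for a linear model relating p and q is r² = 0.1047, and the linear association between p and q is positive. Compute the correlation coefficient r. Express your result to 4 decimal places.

|r| = √0.1047 = 0.3236
The association is positive, so r = 0.3236.

0.3236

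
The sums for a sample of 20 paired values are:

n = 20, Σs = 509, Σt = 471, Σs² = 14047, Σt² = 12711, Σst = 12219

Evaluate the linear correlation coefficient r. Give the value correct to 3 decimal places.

r = (nΣst − ΣsΣt) / √[(nΣs² − (Σs)²)(nΣt² − (Σt)²)]
Numerator: 20×12219 − 509×471 = 4641
Denominator: √[(280940 − 259081)(254220 − 221841)] = √[21859 × 32379] = 26603.9952
r = 4641 / 26603.9952 ≈ 0.174

0.174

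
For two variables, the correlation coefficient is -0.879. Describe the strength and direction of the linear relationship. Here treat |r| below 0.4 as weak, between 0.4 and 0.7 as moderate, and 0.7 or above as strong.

r = -0.879 < 0 so the relationship is negative.
|r| = 0.879, which falls in the strong range.

strong negative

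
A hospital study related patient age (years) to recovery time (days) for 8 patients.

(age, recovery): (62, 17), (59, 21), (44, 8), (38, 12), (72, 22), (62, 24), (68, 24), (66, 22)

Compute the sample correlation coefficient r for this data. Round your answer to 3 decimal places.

0.867

n = 8, Σx = 471, Σy = 150, Σx² = 28713, Σy² = 3058, Σxy = 9257
nΣxy − ΣxΣy = 74056 − 70650 = 3406
nΣx² − (Σx)² = 229704 − 221841 = 7863; nΣy² − (Σy)² = 24464 − 22500 = 1964
r = 3406 / √(7863 × 1964) = 3406 / 3929.7496 ≈ 0.867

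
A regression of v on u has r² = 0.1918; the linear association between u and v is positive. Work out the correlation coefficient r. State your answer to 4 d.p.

0.4379

|r| = √0.1918 = 0.4379
The association is positive, so r = 0.4379.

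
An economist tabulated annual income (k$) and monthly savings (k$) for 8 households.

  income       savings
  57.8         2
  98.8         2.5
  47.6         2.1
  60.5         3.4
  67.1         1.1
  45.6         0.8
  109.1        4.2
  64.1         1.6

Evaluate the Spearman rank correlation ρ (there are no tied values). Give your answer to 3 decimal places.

0.524

Rank income: 3, 7, 2, 4, 6, 1, 8, 5
Rank savings: 4, 6, 5, 7, 2, 1, 8, 3
d = rank(income) − rank(savings): -1, 1, -3, -3, 4, 0, 0, 2; Σd² = 40
ρ = 1 − 6Σd² / [n(n²−1)] = 1 − 6×40 / (8×63) = 1 − 240/504 ≈ 0.524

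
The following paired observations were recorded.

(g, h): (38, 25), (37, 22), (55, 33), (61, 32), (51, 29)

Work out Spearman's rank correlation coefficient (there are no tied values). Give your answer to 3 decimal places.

0.900

Rank g: 2, 1, 4, 5, 3
Rank h: 2, 1, 5, 4, 3
d = rank(g) − rank(h): 0, 0, -1, 1, 0; Σd² = 2
ρ = 1 − 6Σd² / [n(n²−1)] = 1 − 6×2 / (5×24) = 1 − 12/120 ≈ 0.900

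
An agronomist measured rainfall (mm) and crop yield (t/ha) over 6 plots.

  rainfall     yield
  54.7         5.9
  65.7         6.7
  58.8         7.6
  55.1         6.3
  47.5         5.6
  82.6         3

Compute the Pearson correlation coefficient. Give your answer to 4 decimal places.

-0.6385

n = 6, Σx = 364.4, Σy = 35.1, Σx² = 22881.04, Σy² = 217.51, Σxy = 2070.73
nΣxy − ΣxΣy = 12424.38 − 12790.44 = -366.06
nΣx² − (Σx)² = 137286.24 − 132787.36 = 4498.88; nΣy² − (Σy)² = 1305.06 − 1232.01 = 73.05
r = -366.06 / √(4498.88 × 73.05) = -366.06 / 573.2741 ≈ -0.6385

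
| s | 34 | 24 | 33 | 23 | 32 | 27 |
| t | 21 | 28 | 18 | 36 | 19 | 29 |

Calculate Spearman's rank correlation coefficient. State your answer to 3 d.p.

Rank s: 6, 2, 5, 1, 4, 3
Rank t: 3, 4, 1, 6, 2, 5
d = rank(s) − rank(t): 3, -2, 4, -5, 2, -2; Σd² = 62
ρ = 1 − 6Σd² / [n(n²−1)] = 1 − 6×62 / (6×35) = 1 − 372/210 ≈ -0.771

-0.771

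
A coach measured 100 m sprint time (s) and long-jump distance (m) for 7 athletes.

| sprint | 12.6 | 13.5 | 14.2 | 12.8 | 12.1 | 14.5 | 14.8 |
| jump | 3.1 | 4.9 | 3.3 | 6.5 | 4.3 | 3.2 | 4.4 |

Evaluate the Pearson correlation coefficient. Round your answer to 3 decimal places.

-0.282

n = 7, Σx = 94.5, Σy = 29.7, Σx² = 1282.19, Σy² = 134.85, Σxy = 398.82
nΣxy − ΣxΣy = 2791.74 − 2806.65 = -14.91
nΣx² − (Σx)² = 8975.33 − 8930.25 = 45.08; nΣy² − (Σy)² = 943.95 − 882.09 = 61.86
r = -14.91 / √(45.08 × 61.86) = -14.91 / 52.8077 ≈ -0.282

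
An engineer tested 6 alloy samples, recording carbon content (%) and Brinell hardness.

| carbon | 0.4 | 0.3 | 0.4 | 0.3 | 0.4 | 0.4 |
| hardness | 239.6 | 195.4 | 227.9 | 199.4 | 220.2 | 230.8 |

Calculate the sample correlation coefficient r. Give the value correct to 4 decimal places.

0.9346

n = 6, Σx = 2.2, Σy = 1313.3, Σx² = 0.82, Σy² = 289044.77, Σxy = 485.84
nΣxy − ΣxΣy = 2915.04 − 2889.26 = 25.78
nΣx² − (Σx)² = 4.92 − 4.84 = 0.08; nΣy² − (Σy)² = 1734268.62 − 1724756.89 = 9511.73
r = 25.78 / √(0.08 × 9511.73) = 25.78 / 27.5851 ≈ 0.9346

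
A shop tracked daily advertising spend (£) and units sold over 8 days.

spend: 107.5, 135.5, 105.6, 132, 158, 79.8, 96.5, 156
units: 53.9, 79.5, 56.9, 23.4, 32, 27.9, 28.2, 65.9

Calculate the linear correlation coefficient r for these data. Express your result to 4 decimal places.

n = 8, Σx = 970.9, Σy = 367.7, Σx² = 123472.15, Σy² = 19951.09, Σxy = 45948.06
nΣxy − ΣxΣy = 367584.48 − 356999.93 = 10584.55
nΣx² − (Σx)² = 987777.2 − 942646.81 = 45130.39; nΣy² − (Σy)² = 159608.72 − 135203.29 = 24405.43
r = 10584.55 / √(45130.39 × 24405.43) = 10584.55 / 33187.7473 ≈ 0.3189

0.3189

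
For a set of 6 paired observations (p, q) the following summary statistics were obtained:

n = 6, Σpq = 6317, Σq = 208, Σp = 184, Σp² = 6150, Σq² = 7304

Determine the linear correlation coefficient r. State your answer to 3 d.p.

r = (nΣpq − ΣpΣq) / √[(nΣp² − (Σp)²)(nΣq² − (Σq)²)]
Numerator: 6×6317 − 184×208 = -370
Denominator: √[(36900 − 33856)(43824 − 43264)] = √[3044 × 560] = 1305.6186
r = -370 / 1305.6186 ≈ -0.283

-0.283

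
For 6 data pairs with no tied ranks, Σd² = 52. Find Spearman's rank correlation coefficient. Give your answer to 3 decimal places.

ρ = 1 − 6Σd² / [n(n²−1)] = 1 − 6×52 / (6×35)
  = 1 − 312/210 = 1 − 1.4857 ≈ -0.486

-0.486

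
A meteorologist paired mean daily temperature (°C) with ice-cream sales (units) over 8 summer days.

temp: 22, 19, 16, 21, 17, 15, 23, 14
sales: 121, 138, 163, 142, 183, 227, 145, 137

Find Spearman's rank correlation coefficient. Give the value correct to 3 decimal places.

-0.286

Rank temp: 7, 5, 3, 6, 4, 2, 8, 1
Rank sales: 1, 3, 6, 4, 7, 8, 5, 2
d = rank(temp) − rank(sales): 6, 2, -3, 2, -3, -6, 3, -1; Σd² = 108
ρ = 1 − 6Σd² / [n(n²−1)] = 1 − 6×108 / (8×63) = 1 − 648/504 ≈ -0.286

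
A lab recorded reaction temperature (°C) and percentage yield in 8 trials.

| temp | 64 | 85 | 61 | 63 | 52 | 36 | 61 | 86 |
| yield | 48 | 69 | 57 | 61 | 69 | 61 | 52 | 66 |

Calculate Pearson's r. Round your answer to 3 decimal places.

0.248

n = 8, Σx = 508, Σy = 483, Σx² = 34128, Σy² = 29577, Σxy = 30889
nΣxy − ΣxΣy = 247112 − 245364 = 1748
nΣx² − (Σx)² = 273024 − 258064 = 14960; nΣy² − (Σy)² = 236616 − 233289 = 3327
r = 1748 / √(14960 × 3327) = 1748 / 7054.9217 ≈ 0.248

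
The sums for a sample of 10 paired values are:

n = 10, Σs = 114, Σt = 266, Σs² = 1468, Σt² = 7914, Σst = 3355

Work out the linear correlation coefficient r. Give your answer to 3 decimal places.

r = (nΣst − ΣsΣt) / √[(nΣs² − (Σs)²)(nΣt² − (Σt)²)]
Numerator: 10×3355 − 114×266 = 3226
Denominator: √[(14680 − 12996)(79140 − 70756)] = √[1684 × 8384] = 3757.4800
r = 3226 / 3757.4800 ≈ 0.859

0.859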